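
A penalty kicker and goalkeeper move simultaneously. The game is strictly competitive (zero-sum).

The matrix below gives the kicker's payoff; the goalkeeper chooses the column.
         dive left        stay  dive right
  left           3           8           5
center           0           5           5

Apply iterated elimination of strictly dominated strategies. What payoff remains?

Column stay is strictly dominated by dive left for the goalkeeper (3<8, 0<5); eliminate stay.
Column dive right is strictly dominated by dive left for the goalkeeper (3<5, 0<5); eliminate dive right.
Row center is strictly dominated by row left (3>0); eliminate center.
Only (left, dive left) remains, with payoff 3.

3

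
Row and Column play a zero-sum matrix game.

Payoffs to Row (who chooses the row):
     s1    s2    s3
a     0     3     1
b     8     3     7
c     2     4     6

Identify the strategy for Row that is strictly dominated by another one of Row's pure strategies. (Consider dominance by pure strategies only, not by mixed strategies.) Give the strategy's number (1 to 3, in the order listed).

Compare a with c: 2 > 0, 4 > 3, 6 > 1.
So c strictly dominates a for Row; a is strictly dominated.

1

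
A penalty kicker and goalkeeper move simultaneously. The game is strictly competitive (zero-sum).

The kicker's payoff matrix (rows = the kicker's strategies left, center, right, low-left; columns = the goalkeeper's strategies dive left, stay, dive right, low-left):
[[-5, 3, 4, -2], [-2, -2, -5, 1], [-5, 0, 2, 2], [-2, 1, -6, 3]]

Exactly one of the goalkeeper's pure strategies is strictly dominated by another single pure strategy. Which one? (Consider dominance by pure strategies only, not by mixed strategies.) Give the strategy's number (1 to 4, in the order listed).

4

The goalkeeper prefers columns that give the kicker less. Compare low-left with dive left: -5 < -2, -2 < 1, -5 < 2, -2 < 3.
So dive left strictly dominates low-left for the goalkeeper; low-left is strictly dominated.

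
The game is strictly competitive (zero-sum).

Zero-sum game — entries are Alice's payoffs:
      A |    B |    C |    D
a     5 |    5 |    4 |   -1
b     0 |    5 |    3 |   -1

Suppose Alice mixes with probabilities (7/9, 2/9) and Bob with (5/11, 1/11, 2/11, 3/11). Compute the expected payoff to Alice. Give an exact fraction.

29/11

Against (5/11, 1/11, 2/11, 3/11), each row's expected payoff is a: 35/11; b: 8/11.
Taking the (7/9, 2/9)-weighted average: (7/9)·(35/11) + (2/9)·(8/11) = 29/11.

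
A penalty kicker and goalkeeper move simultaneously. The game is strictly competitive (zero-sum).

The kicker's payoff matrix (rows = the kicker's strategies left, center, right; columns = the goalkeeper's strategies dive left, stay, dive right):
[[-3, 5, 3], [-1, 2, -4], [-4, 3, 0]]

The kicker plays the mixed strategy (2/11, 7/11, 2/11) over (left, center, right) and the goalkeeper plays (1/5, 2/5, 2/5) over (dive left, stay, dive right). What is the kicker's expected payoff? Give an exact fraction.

-1/11

Against (1/5, 2/5, 2/5), each row's expected payoff is left: 13/5; center: -1; right: 2/5.
Taking the (2/11, 7/11, 2/11)-weighted average: (2/11)·(13/5) + (7/11)·(-1) + (2/11)·(2/5) = -1/11.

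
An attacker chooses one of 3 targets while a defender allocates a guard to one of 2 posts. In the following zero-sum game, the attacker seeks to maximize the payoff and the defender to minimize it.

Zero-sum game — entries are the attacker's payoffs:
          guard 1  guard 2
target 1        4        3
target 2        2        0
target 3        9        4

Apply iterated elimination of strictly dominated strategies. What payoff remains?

Column guard 1 is strictly dominated by guard 2 for the defender (3<4, 0<2, 4<9); eliminate guard 1.
Row target 2 is strictly dominated by row target 1 (3>0); eliminate target 2.
Row target 1 is strictly dominated by row target 3 (4>3); eliminate target 1.
Only (target 3, guard 2) remains, with payoff 4.

4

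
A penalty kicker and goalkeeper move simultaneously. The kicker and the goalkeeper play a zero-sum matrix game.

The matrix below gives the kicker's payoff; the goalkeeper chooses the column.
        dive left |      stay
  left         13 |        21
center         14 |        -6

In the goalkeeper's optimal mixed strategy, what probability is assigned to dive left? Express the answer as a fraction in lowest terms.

Row minima are 13 and -6, so the kicker's maximin is 13; column maxima are 14 and 21, so the goalkeeper's minimax is 14. These differ, so the equilibrium is in mixed strategies.
Let the goalkeeper play dive left with probability q. The kicker is indifferent when 13q + 21(1−q) = 14q − 6(1−q), giving q = 27/28.

27/28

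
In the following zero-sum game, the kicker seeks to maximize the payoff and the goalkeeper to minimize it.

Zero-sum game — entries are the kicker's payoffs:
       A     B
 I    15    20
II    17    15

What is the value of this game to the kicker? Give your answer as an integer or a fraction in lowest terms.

Row minima are 15 and 15, so the kicker's maximin is 15; column maxima are 17 and 20, so the goalkeeper's minimax is 17. These differ, so the equilibrium is in mixed strategies.
Let the kicker play I with probability p. The goalkeeper is indifferent when 15p + 17(1−p) = 20p + 15(1−p), giving p = 2/7.
Let the goalkeeper play A with probability q. The kicker is indifferent when 15q + 20(1−q) = 17q + 15(1−q), giving q = 5/7.
The value is 15·(5/7) + (20)·(2/7) = 115/7.

115/7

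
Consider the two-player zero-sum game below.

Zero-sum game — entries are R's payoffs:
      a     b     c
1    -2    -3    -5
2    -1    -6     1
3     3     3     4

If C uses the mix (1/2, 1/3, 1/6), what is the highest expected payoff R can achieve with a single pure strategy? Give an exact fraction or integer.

19/6

1: (-2)·(1/2) + (-3)·(1/3) + (-5)·(1/6) = -17/6.
2: (-1)·(1/2) + (-6)·(1/3) + (1)·(1/6) = -7/3.
3: (3)·(1/2) + (3)·(1/3) + (4)·(1/6) = 19/6.
The best pure response is 3 with expected payoff 19/6.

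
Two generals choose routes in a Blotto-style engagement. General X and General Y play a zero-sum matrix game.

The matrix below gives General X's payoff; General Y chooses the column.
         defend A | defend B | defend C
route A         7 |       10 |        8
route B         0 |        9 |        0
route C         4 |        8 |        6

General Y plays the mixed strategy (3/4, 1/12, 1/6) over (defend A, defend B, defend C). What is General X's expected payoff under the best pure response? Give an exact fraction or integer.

89/12

route A: (7)·(3/4) + (10)·(1/12) + (8)·(1/6) = 89/12.
route B: (0)·(3/4) + (9)·(1/12) + (0)·(1/6) = 3/4.
route C: (4)·(3/4) + (8)·(1/12) + (6)·(1/6) = 14/3.
The best pure response is route A with expected payoff 89/12.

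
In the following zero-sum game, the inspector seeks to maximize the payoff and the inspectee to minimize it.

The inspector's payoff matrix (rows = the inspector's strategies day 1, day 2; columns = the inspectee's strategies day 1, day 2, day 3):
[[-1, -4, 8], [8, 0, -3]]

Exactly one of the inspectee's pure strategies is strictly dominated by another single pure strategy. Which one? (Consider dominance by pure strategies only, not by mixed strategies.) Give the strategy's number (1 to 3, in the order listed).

The inspectee prefers columns that give the inspector less. Compare day 1 with day 2: -4 < -1, 0 < 8.
So day 2 strictly dominates day 1 for the inspectee; day 1 is strictly dominated.

1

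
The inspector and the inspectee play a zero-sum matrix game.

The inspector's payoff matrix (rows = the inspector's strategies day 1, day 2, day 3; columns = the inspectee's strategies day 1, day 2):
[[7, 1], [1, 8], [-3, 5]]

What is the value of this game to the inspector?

Row day 3 is strictly dominated by row day 2, so the inspector never plays it.
The remaining 2×2 game on (day 1, day 2) × (day 1, day 2) has no saddle point. Let the inspector play day 1 with probability p; indifference gives 7p + (1−p) = p + 8(1−p), so p = 7/13.
Similarly the inspectee's optimal q on day 1 is 7/13, and the value is 7·(7/13) + (1)·(6/13) = 55/13.

55/13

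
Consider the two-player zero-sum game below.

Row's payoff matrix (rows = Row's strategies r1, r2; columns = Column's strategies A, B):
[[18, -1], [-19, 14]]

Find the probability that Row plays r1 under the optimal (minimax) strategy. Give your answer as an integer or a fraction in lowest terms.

Row minima are -1 and -19, so Row's maximin is -1; column maxima are 18 and 14, so Column's minimax is 14. These differ, so the equilibrium is in mixed strategies.
Let Row play r1 with probability p. Column is indifferent when 18p − 19(1−p) = −p + 14(1−p), giving p = 33/52.

33/52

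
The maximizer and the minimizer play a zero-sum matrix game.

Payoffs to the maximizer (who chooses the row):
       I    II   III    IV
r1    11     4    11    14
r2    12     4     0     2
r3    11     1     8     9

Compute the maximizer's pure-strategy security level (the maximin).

4

The worst-case payoff for each row is r1: 4, r2: 0, r3: 1.
The best of these is 4.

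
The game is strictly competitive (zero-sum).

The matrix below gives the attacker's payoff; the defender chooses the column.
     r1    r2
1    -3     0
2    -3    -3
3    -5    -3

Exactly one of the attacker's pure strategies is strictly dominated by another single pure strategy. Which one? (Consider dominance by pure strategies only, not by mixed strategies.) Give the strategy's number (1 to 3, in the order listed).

Compare 3 with 1: -3 > -5, 0 > -3.
So 1 strictly dominates 3 for the attacker; 3 is strictly dominated.

3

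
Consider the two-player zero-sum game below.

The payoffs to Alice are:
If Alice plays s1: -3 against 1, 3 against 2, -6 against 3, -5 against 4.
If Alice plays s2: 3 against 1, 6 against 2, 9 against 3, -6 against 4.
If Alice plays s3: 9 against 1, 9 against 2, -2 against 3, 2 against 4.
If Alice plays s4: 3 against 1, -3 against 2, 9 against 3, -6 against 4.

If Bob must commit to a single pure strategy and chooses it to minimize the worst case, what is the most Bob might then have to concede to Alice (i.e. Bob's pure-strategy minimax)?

2

The worst case (largest entry) in each column is 1: 9, 2: 9, 3: 9, 4: 2.
The best (smallest) of these is 2.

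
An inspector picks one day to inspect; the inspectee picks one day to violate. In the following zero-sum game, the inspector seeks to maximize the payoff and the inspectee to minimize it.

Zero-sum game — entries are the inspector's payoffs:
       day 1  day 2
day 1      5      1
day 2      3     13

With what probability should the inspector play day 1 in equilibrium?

5/7

Row minima are 1 and 3, so the inspector's maximin is 3; column maxima are 5 and 13, so the inspectee's minimax is 5. These differ, so the equilibrium is in mixed strategies.
Let the inspector play day 1 with probability p. The inspectee is indifferent when 5p + 3(1−p) = p + 13(1−p), giving p = 5/7.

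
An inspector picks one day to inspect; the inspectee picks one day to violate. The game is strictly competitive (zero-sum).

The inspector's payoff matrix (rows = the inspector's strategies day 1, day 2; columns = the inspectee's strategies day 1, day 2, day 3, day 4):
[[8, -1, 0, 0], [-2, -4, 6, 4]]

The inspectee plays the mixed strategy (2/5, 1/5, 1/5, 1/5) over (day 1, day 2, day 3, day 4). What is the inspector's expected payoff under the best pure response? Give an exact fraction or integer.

3

day 1: (8)·(2/5) + (-1)·(1/5) + (0)·(1/5) + (0)·(1/5) = 3.
day 2: (-2)·(2/5) + (-4)·(1/5) + (6)·(1/5) + (4)·(1/5) = 2/5.
The best pure response is day 1 with expected payoff 3.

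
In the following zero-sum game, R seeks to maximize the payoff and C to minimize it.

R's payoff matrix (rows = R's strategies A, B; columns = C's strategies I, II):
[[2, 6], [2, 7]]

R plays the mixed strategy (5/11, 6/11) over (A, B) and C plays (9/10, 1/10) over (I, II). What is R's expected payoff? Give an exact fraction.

Against (9/10, 1/10), each row's expected payoff is A: 12/5; B: 5/2.
Taking the (5/11, 6/11)-weighted average: (5/11)·(12/5) + (6/11)·(5/2) = 27/11.

27/11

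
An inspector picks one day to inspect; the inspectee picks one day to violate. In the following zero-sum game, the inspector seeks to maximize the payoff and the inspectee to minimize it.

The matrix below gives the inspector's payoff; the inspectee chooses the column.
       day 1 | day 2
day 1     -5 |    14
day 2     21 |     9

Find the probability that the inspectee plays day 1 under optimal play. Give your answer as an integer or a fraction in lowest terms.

Row minima are -5 and 9, so the inspector's maximin is 9; column maxima are 21 and 14, so the inspectee's minimax is 14. These differ, so the equilibrium is in mixed strategies.
Let the inspectee play day 1 with probability q. The inspector is indifferent when −5q + 14(1−q) = 21q + 9(1−q), giving q = 5/31.

5/31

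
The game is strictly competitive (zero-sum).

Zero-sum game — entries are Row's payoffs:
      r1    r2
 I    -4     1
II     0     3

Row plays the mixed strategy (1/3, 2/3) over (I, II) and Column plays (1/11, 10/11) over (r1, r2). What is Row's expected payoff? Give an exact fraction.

Against (1/11, 10/11), each row's expected payoff is I: 6/11; II: 30/11.
Taking the (1/3, 2/3)-weighted average: (1/3)·(6/11) + (2/3)·(30/11) = 2.

2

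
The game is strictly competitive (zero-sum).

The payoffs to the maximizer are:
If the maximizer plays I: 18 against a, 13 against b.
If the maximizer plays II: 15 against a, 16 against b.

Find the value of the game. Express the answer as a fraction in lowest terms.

Row minima are 13 and 15, so the maximizer's maximin is 15; column maxima are 18 and 16, so the minimizer's minimax is 16. These differ, so the equilibrium is in mixed strategies.
Let the maximizer play I with probability p. The minimizer is indifferent when 18p + 15(1−p) = 13p + 16(1−p), giving p = 1/6.
Let the minimizer play a with probability q. The maximizer is indifferent when 18q + 13(1−q) = 15q + 16(1−q), giving q = 1/2.
The value is 18·(1/2) + (13)·(1/2) = 31/2.

31/2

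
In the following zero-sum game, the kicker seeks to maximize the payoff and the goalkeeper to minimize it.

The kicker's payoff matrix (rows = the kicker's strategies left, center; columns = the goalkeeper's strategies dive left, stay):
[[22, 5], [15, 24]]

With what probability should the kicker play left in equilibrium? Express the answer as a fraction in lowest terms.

Row minima are 5 and 15, so the kicker's maximin is 15; column maxima are 22 and 24, so the goalkeeper's minimax is 22. These differ, so the equilibrium is in mixed strategies.
Let the kicker play left with probability p. The goalkeeper is indifferent when 22p + 15(1−p) = 5p + 24(1−p), giving p = 9/26.

9/26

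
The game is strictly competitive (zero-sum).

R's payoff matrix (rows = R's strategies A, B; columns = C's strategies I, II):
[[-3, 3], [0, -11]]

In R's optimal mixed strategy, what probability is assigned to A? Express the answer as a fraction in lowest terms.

Row minima are -3 and -11, so R's maximin is -3; column maxima are 0 and 3, so C's minimax is 0. These differ, so the equilibrium is in mixed strategies.
Let R play A with probability p. C is indifferent when −3p = 3p − 11(1−p), giving p = 11/17.

11/17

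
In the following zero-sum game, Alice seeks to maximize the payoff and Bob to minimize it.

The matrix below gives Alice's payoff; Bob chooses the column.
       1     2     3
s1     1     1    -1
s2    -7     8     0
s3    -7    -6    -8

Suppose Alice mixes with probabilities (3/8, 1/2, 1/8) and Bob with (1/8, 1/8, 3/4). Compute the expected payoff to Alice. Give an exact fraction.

Against (1/8, 1/8, 3/4), each row's expected payoff is s1: -1/2; s2: 1/8; s3: -61/8.
Taking the (3/8, 1/2, 1/8)-weighted average: (3/8)·(-1/2) + (1/2)·(1/8) + (1/8)·(-61/8) = -69/64.

-69/64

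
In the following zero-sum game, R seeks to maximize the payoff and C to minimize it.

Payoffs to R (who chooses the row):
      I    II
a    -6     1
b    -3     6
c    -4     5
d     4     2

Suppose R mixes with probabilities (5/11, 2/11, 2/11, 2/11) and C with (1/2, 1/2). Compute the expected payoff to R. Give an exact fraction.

-5/22

Against (1/2, 1/2), each row's expected payoff is a: -5/2; b: 3/2; c: 1/2; d: 3.
Taking the (5/11, 2/11, 2/11, 2/11)-weighted average: (5/11)·(-5/2) + (2/11)·(3/2) + (2/11)·(1/2) + (2/11)·(3) = -5/22.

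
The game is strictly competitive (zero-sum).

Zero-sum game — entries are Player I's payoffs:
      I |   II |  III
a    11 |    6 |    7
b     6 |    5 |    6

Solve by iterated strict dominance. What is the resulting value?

6

Column I is strictly dominated by II for Player II (6<11, 5<6); eliminate I.
Row b is strictly dominated by row a (6>5, 7>6); eliminate b.
Column III is strictly dominated by II for Player II (6<7); eliminate III.
Only (a, II) remains, with payoff 6.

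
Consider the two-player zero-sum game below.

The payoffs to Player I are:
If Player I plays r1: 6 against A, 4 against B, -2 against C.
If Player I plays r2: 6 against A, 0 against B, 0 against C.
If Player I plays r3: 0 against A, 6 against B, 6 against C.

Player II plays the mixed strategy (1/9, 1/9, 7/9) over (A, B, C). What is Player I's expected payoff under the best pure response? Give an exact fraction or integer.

r1: (6)·(1/9) + (4)·(1/9) + (-2)·(7/9) = -4/9.
r2: (6)·(1/9) + (0)·(1/9) + (0)·(7/9) = 2/3.
r3: (0)·(1/9) + (6)·(1/9) + (6)·(7/9) = 16/3.
The best pure response is r3 with expected payoff 16/3.

16/3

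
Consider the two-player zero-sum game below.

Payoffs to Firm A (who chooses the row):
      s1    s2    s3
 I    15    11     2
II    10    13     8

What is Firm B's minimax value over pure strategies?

The worst case (largest entry) in each column is s1: 15, s2: 13, s3: 8.
The best (smallest) of these is 8.

8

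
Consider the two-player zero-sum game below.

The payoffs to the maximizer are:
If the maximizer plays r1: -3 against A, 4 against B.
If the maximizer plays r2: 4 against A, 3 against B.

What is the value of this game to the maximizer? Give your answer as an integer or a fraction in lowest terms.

Row minima are -3 and 3, so the maximizer's maximin is 3; column maxima are 4 and 4, so the minimizer's minimax is 4. These differ, so the equilibrium is in mixed strategies.
Let the maximizer play r1 with probability p. The minimizer is indifferent when −3p + 4(1−p) = 4p + 3(1−p), giving p = 1/8.
Let the minimizer play A with probability q. The maximizer is indifferent when −3q + 4(1−q) = 4q + 3(1−q), giving q = 1/8.
The value is -3·(1/8) + (4)·(7/8) = 25/8.

25/8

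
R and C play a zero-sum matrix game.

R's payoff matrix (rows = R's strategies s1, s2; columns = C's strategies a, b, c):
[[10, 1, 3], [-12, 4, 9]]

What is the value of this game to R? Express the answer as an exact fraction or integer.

52/25

Column c is strictly dominated by b for C (it gives R more in every row).
The remaining 2×2 game on (s1, s2) × (a, b) has no saddle point. Let R play s1 with probability p; indifference gives 10p − 12(1−p) = p + 4(1−p), so p = 16/25.
Similarly C's optimal q on a is 3/25, and the value is 10·(3/25) + (1)·(22/25) = 52/25.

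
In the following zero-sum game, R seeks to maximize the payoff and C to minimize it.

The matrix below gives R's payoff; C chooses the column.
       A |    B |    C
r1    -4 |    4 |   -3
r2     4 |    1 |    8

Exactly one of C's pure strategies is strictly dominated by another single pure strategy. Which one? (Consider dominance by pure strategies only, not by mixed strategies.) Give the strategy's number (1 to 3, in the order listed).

3

C prefers columns that give R less. Compare C with A: -4 < -3, 4 < 8.
So A strictly dominates C for C; C is strictly dominated.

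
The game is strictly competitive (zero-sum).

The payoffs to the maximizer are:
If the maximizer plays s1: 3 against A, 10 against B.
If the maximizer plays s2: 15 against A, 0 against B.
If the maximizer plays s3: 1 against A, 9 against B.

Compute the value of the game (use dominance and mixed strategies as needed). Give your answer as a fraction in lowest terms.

Row s3 is strictly dominated by row s1, so the maximizer never plays it.
The remaining 2×2 game on (s1, s2) × (A, B) has no saddle point. Let the maximizer play s1 with probability p; indifference gives 3p + 15(1−p) = 10p, so p = 15/22.
Similarly the minimizer's optimal q on A is 5/11, and the value is 3·(5/11) + (10)·(6/11) = 75/11.

75/11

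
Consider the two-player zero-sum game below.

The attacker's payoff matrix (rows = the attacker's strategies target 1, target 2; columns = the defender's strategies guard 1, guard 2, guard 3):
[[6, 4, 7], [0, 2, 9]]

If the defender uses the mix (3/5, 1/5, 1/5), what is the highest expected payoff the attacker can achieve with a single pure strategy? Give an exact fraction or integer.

29/5

target 1: (6)·(3/5) + (4)·(1/5) + (7)·(1/5) = 29/5.
target 2: (0)·(3/5) + (2)·(1/5) + (9)·(1/5) = 11/5.
The best pure response is target 1 with expected payoff 29/5.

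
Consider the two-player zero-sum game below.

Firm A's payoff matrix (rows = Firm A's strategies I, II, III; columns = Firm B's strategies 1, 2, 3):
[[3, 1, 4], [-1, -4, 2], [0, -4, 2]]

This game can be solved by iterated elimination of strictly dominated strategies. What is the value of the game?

Row III is strictly dominated by row I (3>0, 1>-4, 4>2); eliminate III.
Column 1 is strictly dominated by 2 for Firm B (1<3, -4<-1); eliminate 1.
Row II is strictly dominated by row I (1>-4, 4>2); eliminate II.
Column 3 is strictly dominated by 2 for Firm B (1<4); eliminate 3.
Only (I, 2) remains, with payoff 1.

1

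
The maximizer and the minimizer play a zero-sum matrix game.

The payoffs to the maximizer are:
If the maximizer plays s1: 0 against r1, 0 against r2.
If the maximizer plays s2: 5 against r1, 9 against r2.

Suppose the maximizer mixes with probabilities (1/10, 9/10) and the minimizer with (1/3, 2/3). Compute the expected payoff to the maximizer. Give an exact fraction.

Against (1/3, 2/3), each row's expected payoff is s1: 0; s2: 23/3.
Taking the (1/10, 9/10)-weighted average: (1/10)·(0) + (9/10)·(23/3) = 69/10.

69/10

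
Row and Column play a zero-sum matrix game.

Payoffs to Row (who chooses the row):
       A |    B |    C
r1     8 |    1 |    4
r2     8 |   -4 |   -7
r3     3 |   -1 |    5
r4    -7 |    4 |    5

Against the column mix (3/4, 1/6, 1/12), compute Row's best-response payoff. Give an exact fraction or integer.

13/2

r1: (8)·(3/4) + (1)·(1/6) + (4)·(1/12) = 13/2.
r2: (8)·(3/4) + (-4)·(1/6) + (-7)·(1/12) = 19/4.
r3: (3)·(3/4) + (-1)·(1/6) + (5)·(1/12) = 5/2.
r4: (-7)·(3/4) + (4)·(1/6) + (5)·(1/12) = -25/6.
The best pure response is r1 with expected payoff 13/2.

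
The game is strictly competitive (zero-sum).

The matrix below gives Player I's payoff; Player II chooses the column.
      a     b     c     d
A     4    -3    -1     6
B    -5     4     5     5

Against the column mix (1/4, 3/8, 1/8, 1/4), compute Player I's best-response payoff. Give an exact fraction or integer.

17/8

A: (4)·(1/4) + (-3)·(3/8) + (-1)·(1/8) + (6)·(1/4) = 5/4.
B: (-5)·(1/4) + (4)·(3/8) + (5)·(1/8) + (5)·(1/4) = 17/8.
The best pure response is B with expected payoff 17/8.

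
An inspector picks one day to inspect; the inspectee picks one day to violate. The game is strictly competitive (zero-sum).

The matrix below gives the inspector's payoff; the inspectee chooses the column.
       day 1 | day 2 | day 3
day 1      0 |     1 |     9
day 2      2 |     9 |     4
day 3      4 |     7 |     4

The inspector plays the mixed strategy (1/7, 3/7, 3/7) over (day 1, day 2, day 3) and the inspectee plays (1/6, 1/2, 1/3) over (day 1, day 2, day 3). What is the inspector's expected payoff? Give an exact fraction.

11/2

Against (1/6, 1/2, 1/3), each row's expected payoff is day 1: 7/2; day 2: 37/6; day 3: 11/2.
Taking the (1/7, 3/7, 3/7)-weighted average: (1/7)·(7/2) + (3/7)·(37/6) + (3/7)·(11/2) = 11/2.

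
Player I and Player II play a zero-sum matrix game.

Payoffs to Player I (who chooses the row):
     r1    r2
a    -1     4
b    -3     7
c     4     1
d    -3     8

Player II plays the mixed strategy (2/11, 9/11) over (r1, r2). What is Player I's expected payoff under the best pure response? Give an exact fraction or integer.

a: (-1)·(2/11) + (4)·(9/11) = 34/11.
b: (-3)·(2/11) + (7)·(9/11) = 57/11.
c: (4)·(2/11) + (1)·(9/11) = 17/11.
d: (-3)·(2/11) + (8)·(9/11) = 6.
The best pure response is d with expected payoff 6.

6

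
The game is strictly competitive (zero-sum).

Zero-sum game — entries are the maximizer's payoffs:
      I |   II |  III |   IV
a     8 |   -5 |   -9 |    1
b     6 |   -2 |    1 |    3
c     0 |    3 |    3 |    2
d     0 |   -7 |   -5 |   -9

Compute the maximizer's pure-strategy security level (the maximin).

The worst-case payoff for each row is a: -9, b: -2, c: 0, d: -9.
The best of these is 0.

0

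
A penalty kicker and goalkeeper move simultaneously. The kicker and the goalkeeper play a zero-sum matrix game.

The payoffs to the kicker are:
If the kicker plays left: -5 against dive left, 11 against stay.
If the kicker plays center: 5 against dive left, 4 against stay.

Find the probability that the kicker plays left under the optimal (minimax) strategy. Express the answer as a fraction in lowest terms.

1/17

Row minima are -5 and 4, so the kicker's maximin is 4; column maxima are 5 and 11, so the goalkeeper's minimax is 5. These differ, so the equilibrium is in mixed strategies.
Let the kicker play left with probability p. The goalkeeper is indifferent when −5p + 5(1−p) = 11p + 4(1−p), giving p = 1/17.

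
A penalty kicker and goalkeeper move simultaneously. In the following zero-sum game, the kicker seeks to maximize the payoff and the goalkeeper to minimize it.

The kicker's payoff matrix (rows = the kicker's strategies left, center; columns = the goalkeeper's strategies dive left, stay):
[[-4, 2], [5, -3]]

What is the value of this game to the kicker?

-1/7

Row minima are -4 and -3, so the kicker's maximin is -3; column maxima are 5 and 2, so the goalkeeper's minimax is 2. These differ, so the equilibrium is in mixed strategies.
Let the kicker play left with probability p. The goalkeeper is indifferent when −4p + 5(1−p) = 2p − 3(1−p), giving p = 4/7.
Let the goalkeeper play dive left with probability q. The kicker is indifferent when −4q + 2(1−q) = 5q − 3(1−q), giving q = 5/14.
The value is -4·(5/14) + (2)·(9/14) = -1/7.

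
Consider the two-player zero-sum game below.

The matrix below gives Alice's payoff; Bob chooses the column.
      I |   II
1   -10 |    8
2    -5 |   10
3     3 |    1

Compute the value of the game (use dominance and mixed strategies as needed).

Row 1 is strictly dominated by row 2, so Alice never plays it.
The remaining 2×2 game on (2, 3) × (I, II) has no saddle point. Let Alice play 2 with probability p; indifference gives −5p + 3(1−p) = 10p + (1−p), so p = 2/17.
Similarly Bob's optimal q on I is 9/17, and the value is -5·(9/17) + (10)·(8/17) = 35/17.

35/17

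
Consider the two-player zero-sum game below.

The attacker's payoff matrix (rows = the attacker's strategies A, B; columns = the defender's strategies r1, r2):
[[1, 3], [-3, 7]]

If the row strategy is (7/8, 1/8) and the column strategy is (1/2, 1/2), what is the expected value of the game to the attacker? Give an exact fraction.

Against (1/2, 1/2), each row's expected payoff is A: 2; B: 2.
Taking the (7/8, 1/8)-weighted average: (7/8)·(2) + (1/8)·(2) = 2.

2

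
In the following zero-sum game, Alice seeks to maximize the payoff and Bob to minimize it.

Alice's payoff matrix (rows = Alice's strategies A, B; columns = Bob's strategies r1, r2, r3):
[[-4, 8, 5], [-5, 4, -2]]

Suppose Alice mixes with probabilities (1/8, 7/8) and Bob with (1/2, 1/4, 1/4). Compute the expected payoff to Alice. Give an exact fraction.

-51/32

Against (1/2, 1/4, 1/4), each row's expected payoff is A: 5/4; B: -2.
Taking the (1/8, 7/8)-weighted average: (1/8)·(5/4) + (7/8)·(-2) = -51/32.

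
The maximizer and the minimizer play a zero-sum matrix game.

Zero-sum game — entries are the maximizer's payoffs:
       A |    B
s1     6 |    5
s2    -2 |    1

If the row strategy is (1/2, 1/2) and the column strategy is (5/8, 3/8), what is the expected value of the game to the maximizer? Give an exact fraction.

Against (5/8, 3/8), each row's expected payoff is s1: 45/8; s2: -7/8.
Taking the (1/2, 1/2)-weighted average: (1/2)·(45/8) + (1/2)·(-7/8) = 19/8.

19/8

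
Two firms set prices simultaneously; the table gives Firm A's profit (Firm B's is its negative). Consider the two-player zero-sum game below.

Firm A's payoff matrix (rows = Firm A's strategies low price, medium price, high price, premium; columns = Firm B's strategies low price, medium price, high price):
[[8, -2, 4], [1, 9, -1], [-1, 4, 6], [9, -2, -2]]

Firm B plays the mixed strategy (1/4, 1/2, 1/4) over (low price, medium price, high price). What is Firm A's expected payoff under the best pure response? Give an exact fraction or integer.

9/2

low price: (8)·(1/4) + (-2)·(1/2) + (4)·(1/4) = 2.
medium price: (1)·(1/4) + (9)·(1/2) + (-1)·(1/4) = 9/2.
high price: (-1)·(1/4) + (4)·(1/2) + (6)·(1/4) = 13/4.
premium: (9)·(1/4) + (-2)·(1/2) + (-2)·(1/4) = 3/4.
The best pure response is medium price with expected payoff 9/2.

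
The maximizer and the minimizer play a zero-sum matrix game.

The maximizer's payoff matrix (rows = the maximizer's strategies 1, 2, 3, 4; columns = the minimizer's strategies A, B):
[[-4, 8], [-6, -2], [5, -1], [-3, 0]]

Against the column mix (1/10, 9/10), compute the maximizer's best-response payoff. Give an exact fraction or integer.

1: (-4)·(1/10) + (8)·(9/10) = 34/5.
2: (-6)·(1/10) + (-2)·(9/10) = -12/5.
3: (5)·(1/10) + (-1)·(9/10) = -2/5.
4: (-3)·(1/10) + (0)·(9/10) = -3/10.
The best pure response is 1 with expected payoff 34/5.

34/5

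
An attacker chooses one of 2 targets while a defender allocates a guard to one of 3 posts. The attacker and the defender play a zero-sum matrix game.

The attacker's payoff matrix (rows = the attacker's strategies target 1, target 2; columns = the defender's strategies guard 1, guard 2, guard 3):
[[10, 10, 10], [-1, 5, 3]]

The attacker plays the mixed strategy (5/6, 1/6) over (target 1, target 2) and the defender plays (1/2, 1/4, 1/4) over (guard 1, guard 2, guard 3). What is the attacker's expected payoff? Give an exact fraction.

103/12

Against (1/2, 1/4, 1/4), each row's expected payoff is target 1: 10; target 2: 3/2.
Taking the (5/6, 1/6)-weighted average: (5/6)·(10) + (1/6)·(3/2) = 103/12.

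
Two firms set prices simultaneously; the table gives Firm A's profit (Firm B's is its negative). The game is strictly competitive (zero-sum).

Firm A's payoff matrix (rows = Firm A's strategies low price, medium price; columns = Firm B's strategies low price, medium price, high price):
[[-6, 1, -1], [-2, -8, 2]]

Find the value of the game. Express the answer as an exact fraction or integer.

-50/13

Column high price is strictly dominated by low price for Firm B (it gives Firm A more in every row).
The remaining 2×2 game on (low price, medium price) × (low price, medium price) has no saddle point. Let Firm A play low price with probability p; indifference gives −6p − 2(1−p) = p − 8(1−p), so p = 6/13.
Similarly Firm B's optimal q on low price is 9/13, and the value is -6·(9/13) + (1)·(4/13) = -50/13.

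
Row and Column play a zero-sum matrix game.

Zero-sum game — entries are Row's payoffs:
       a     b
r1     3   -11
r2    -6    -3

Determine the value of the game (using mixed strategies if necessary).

Row minima are -11 and -6, so Row's maximin is -6; column maxima are 3 and -3, so Column's minimax is -3. These differ, so the equilibrium is in mixed strategies.
Let Row play r1 with probability p. Column is indifferent when 3p − 6(1−p) = −11p − 3(1−p), giving p = 3/17.
Let Column play a with probability q. Row is indifferent when 3q − 11(1−q) = −6q − 3(1−q), giving q = 8/17.
The value is 3·(8/17) + (-11)·(9/17) = -75/17.

-75/17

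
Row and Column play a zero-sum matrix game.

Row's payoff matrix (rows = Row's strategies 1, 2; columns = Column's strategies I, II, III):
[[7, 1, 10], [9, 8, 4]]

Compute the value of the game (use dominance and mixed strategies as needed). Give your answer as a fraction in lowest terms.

76/13

Column I is strictly dominated by II for Column (it gives Row more in every row).
The remaining 2×2 game on (1, 2) × (II, III) has no saddle point. Let Row play 1 with probability p; indifference gives p + 8(1−p) = 10p + 4(1−p), so p = 4/13.
Similarly Column's optimal q on II is 6/13, and the value is 1·(6/13) + (10)·(7/13) = 76/13.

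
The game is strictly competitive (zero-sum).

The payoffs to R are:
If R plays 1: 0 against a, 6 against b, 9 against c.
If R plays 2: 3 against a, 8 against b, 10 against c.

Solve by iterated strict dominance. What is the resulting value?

3

Row 1 is strictly dominated by row 2 (3>0, 8>6, 10>9); eliminate 1.
Column c is strictly dominated by a for C (3<10); eliminate c.
Column b is strictly dominated by a for C (3<8); eliminate b.
Only (2, a) remains, with payoff 3.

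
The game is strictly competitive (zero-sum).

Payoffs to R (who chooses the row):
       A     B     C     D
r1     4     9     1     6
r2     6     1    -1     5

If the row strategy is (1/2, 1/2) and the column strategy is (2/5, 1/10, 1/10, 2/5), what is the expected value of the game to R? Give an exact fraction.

47/10

Against (2/5, 1/10, 1/10, 2/5), each row's expected payoff is r1: 5; r2: 22/5.
Taking the (1/2, 1/2)-weighted average: (1/2)·(5) + (1/2)·(22/5) = 47/10.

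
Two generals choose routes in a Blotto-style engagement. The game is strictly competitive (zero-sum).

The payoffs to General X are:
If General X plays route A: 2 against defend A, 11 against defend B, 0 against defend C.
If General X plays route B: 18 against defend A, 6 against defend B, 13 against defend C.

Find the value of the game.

Column defend A is strictly dominated by defend C for General Y (it gives General X more in every row).
The remaining 2×2 game on (route A, route B) × (defend B, defend C) has no saddle point. Let General X play route A with probability p; indifference gives 11p + 6(1−p) = 13(1−p), so p = 7/18.
Similarly General Y's optimal q on defend B is 13/18, and the value is 11·(13/18) + (0)·(5/18) = 143/18.

143/18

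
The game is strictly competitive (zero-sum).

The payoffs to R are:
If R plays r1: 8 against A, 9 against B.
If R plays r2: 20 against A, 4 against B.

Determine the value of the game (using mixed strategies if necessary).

148/17

Row minima are 8 and 4, so R's maximin is 8; column maxima are 20 and 9, so C's minimax is 9. These differ, so the equilibrium is in mixed strategies.
Let R play r1 with probability p. C is indifferent when 8p + 20(1−p) = 9p + 4(1−p), giving p = 16/17.
Let C play A with probability q. R is indifferent when 8q + 9(1−q) = 20q + 4(1−q), giving q = 5/17.
The value is 8·(5/17) + (9)·(12/17) = 148/17.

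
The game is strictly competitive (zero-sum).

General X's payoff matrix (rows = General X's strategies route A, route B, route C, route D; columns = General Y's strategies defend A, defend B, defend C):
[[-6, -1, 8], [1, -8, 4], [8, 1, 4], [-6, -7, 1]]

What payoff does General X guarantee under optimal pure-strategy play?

Row minima: -6, -8, 1, -7 → General X's maximin is 1.
Column maxima: 8, 1, 8 → General Y's minimax is 1.
They coincide at (route C, defend B), so the value is 1.

1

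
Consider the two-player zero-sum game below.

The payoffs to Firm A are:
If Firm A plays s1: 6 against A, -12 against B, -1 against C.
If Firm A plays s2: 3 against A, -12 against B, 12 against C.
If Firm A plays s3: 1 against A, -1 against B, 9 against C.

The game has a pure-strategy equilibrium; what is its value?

-1

Row minima: -12, -12, -1 → Firm A's maximin is -1.
Column maxima: 6, -1, 12 → Firm B's minimax is -1.
They coincide at (s3, B), so the value is -1.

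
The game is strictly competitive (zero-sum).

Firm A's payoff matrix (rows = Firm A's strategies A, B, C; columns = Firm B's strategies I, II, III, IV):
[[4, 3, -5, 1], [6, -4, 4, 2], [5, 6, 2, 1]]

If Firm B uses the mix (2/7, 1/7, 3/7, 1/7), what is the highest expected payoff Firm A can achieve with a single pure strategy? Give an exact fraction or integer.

A: (4)·(2/7) + (3)·(1/7) + (-5)·(3/7) + (1)·(1/7) = -3/7.
B: (6)·(2/7) + (-4)·(1/7) + (4)·(3/7) + (2)·(1/7) = 22/7.
C: (5)·(2/7) + (6)·(1/7) + (2)·(3/7) + (1)·(1/7) = 23/7.
The best pure response is C with expected payoff 23/7.

23/7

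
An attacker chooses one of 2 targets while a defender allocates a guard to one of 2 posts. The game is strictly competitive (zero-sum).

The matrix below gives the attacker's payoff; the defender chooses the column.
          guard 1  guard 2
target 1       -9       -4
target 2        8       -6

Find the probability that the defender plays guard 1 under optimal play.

2/19

Row minima are -9 and -6, so the attacker's maximin is -6; column maxima are 8 and -4, so the defender's minimax is -4. These differ, so the equilibrium is in mixed strategies.
Let the defender play guard 1 with probability q. The attacker is indifferent when −9q − 4(1−q) = 8q − 6(1−q), giving q = 2/19.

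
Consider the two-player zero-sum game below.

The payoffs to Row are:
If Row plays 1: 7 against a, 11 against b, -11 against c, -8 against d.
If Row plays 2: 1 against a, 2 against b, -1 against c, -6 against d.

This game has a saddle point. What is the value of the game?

-6

Row minima: -11, -6 → Row's maximin is -6.
Column maxima: 7, 11, -1, -6 → Column's minimax is -6.
They coincide at (2, d), so the value is -6.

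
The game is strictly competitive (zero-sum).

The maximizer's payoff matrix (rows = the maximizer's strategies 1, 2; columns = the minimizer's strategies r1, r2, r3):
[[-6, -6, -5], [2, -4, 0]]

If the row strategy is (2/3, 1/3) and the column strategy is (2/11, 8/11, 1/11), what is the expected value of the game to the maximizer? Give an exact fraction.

Against (2/11, 8/11, 1/11), each row's expected payoff is 1: -65/11; 2: -28/11.
Taking the (2/3, 1/3)-weighted average: (2/3)·(-65/11) + (1/3)·(-28/11) = -158/33.

-158/33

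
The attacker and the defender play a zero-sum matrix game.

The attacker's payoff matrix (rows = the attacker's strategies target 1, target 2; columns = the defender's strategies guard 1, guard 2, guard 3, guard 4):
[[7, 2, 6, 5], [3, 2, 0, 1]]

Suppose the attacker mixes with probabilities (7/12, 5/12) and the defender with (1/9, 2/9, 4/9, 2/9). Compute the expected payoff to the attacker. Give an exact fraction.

Against (1/9, 2/9, 4/9, 2/9), each row's expected payoff is target 1: 5; target 2: 1.
Taking the (7/12, 5/12)-weighted average: (7/12)·(5) + (5/12)·(1) = 10/3.

10/3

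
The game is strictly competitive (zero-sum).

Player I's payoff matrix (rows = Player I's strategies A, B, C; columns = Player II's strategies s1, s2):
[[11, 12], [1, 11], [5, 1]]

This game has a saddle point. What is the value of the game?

Row minima: 11, 1, 1 → Player I's maximin is 11.
Column maxima: 11, 12 → Player II's minimax is 11.
They coincide at (A, s1), so the value is 11.

11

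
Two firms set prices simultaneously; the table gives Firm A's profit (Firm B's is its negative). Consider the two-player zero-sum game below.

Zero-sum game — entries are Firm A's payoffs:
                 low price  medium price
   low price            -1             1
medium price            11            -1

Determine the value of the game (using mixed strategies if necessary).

5/7

Row minima are -1 and -1, so Firm A's maximin is -1; column maxima are 11 and 1, so Firm B's minimax is 1. These differ, so the equilibrium is in mixed strategies.
Let Firm A play low price with probability p. Firm B is indifferent when −p + 11(1−p) = p − (1−p), giving p = 6/7.
Let Firm B play low price with probability q. Firm A is indifferent when −q + (1−q) = 11q − (1−q), giving q = 1/7.
The value is -1·(1/7) + (1)·(6/7) = 5/7.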